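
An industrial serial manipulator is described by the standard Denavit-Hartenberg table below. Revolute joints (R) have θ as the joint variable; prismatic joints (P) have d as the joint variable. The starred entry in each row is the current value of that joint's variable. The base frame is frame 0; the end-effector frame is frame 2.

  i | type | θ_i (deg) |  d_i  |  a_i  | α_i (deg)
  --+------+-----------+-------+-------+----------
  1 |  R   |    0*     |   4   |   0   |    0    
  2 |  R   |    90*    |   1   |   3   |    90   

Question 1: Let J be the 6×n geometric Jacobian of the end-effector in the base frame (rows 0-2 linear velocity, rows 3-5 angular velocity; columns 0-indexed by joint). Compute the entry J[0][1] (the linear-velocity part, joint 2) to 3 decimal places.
axis z_1 = (0.0000,0.0000,1.0000); lever o_n−o_1 = (0.0000,3.0000,1.0000)
cross product → J_v[:, 1] = (-3.0000,0.0000,0.0000)
J_ω[:, 1] = z_1
entry J[0][1] = -3.0000

-3.000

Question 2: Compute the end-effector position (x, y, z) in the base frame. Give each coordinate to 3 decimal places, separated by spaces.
after link 1: o_1 = (0.0000, 0.0000, 4.0000)
after link 2: o_2 = (0.0000, 3.0000, 5.0000)

0.000 3.000 5.000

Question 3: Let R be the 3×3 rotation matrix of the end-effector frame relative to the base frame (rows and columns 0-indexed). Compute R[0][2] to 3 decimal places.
1.000

End-effector z-axis (col 2 of R) = (1.0000,-0.0000,0.0000)
R[0][2] = 1.0000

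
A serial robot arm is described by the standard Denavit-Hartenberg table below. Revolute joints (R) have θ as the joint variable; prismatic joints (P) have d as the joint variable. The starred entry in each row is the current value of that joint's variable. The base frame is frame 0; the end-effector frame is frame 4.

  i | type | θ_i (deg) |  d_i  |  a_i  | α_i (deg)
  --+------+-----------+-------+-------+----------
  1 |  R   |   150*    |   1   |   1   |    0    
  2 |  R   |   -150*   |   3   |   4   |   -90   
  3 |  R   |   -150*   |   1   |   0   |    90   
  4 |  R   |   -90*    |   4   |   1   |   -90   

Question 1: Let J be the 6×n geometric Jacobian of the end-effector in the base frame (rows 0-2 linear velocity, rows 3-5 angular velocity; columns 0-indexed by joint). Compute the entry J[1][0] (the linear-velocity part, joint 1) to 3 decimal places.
1.134

axis z_0 = ẑ; lever o_n−o_0 = (1.1340,0.5000,0.5359)
cross product → J_v[:, 0] = (-0.5000,1.1340,0.0000)
J_ω[:, 0] = z_0
entry J[1][0] = 1.1340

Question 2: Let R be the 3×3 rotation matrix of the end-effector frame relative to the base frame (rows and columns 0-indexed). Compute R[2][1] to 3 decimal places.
0.866

End-effector y-axis (col 1 of R) = (0.5000,-0.0000,0.8660)
R[2][1] = 0.8660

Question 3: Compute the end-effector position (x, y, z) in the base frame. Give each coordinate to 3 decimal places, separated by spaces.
after link 1: o_1 = (-0.8660, 0.5000, 1.0000)
after link 2: o_2 = (3.1340, 0.5000, 4.0000)
after link 3: o_3 = (3.1340, 1.5000, 4.0000)
after link 4: o_4 = (1.1340, 0.5000, 0.5359)

1.134 0.500 0.536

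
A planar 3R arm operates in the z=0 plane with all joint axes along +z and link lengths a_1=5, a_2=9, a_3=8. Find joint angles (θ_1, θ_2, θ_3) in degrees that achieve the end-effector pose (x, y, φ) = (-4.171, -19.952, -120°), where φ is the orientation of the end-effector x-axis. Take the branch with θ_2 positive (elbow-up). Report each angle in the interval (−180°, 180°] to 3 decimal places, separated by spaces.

wrist centre = target − a_3·(cos φ, sin φ) = (-0.1710, -13.0238)
cos θ_2 = (169.6485−5²−9²)/(2·5·9) = 0.7072; θ_2 = 44.9920° (elbow-up)
β = atan2(-13.0238,-0.1710) = -90.7522°; ψ = atan2(6.3631,11.3649) = 29.2440°
θ_1 = β − ψ = -119.9963°
θ_3 = φ − θ_1 − θ_2 = -44.9957° (wrapped to (-180°,180°])

-119.996 44.992 -44.996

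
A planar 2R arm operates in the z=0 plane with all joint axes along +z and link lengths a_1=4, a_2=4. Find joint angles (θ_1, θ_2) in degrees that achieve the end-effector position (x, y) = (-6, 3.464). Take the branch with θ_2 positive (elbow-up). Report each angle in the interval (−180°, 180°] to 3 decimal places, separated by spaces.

120.000 60.001

cos θ_2 = (47.9993−4²−4²)/(2·4·4) = 0.5000; θ_2 = 60.0015° (elbow-up)
β = atan2(3.4640,-6.0000) = 150.0007°; ψ = atan2(3.4642,5.9999) = 30.0007°
θ_1 = β − ψ = 120.0000°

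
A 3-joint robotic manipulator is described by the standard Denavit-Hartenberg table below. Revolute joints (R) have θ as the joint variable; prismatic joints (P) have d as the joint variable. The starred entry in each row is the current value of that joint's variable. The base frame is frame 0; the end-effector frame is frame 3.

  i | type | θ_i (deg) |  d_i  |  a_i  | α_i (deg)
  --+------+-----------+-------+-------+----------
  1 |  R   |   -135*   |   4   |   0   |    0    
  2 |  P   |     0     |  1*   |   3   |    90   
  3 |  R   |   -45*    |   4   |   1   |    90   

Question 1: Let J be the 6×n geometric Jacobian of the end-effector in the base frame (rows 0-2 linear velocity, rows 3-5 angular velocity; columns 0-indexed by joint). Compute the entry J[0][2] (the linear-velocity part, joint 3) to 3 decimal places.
axis z_2 = (-0.7071,0.7071,0.0000); lever o_n−o_2 = (-3.3284,2.3284,-0.7071)
cross product → J_v[:, 2] = (-0.5000,-0.5000,0.7071)
J_ω[:, 2] = z_2
entry J[0][2] = -0.5000

-0.500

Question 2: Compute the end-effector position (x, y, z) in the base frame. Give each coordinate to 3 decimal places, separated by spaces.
-5.450 0.207 4.293

after link 1: o_1 = (0.0000, 0.0000, 4.0000)
after link 2: o_2 = (-2.1213, -2.1213, 5.0000)
after link 3: o_3 = (-5.4497, 0.2071, 4.2929)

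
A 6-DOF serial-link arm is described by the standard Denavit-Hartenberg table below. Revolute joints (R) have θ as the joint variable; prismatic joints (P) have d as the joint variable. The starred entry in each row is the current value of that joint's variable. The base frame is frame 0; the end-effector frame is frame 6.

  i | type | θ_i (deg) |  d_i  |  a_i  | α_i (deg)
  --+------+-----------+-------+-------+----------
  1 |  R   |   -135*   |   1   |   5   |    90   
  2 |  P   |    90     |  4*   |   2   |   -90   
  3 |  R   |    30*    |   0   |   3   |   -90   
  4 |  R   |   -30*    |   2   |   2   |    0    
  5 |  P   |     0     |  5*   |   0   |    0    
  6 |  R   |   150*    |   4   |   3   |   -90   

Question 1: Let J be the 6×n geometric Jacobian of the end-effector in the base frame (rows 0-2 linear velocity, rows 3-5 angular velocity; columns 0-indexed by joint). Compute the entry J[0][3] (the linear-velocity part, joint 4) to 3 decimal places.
axis z_3 = (0.6124,-0.6124,-0.5000); lever o_n−o_3 = (5.6881,-7.9481,-5.2990)
cross product → J_v[:, 3] = (-0.7291,0.4009,-1.3840)
J_ω[:, 3] = z_3
entry J[0][3] = -0.7291

-0.729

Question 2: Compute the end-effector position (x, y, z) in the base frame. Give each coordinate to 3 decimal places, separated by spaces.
0.385 -9.716 0.299

after link 1: o_1 = (-3.5355, -3.5355, 1.0000)
after link 2: o_2 = (-6.3640, -0.7071, 3.0000)
after link 3: o_3 = (-5.3033, -1.7678, 5.5981)
after link 4: o_4 = (-2.7591, -2.8978, 6.0981)
after link 5: o_5 = (0.3028, -5.9596, 3.5981)
after link 6: o_6 = (0.3848, -9.7159, 0.2990)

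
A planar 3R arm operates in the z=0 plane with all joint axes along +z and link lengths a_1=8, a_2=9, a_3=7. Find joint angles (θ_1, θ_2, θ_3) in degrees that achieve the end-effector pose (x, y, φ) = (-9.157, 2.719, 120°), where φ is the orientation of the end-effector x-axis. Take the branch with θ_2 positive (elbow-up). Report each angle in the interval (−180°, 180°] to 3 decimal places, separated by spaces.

wrist centre = target − a_3·(cos φ, sin φ) = (-5.6570, -3.3432)
cos θ_2 = (43.1785−8²−9²)/(2·8·9) = -0.7071; θ_2 = 134.9990° (elbow-up)
β = atan2(-3.3432,-5.6570) = -149.4177°; ψ = atan2(6.3641,1.6362) = 75.5819°
θ_1 = β − ψ = -224.9997°
θ_3 = φ − θ_1 − θ_2 = -149.9993° (wrapped to (-180°,180°])

135.000 134.999 -149.999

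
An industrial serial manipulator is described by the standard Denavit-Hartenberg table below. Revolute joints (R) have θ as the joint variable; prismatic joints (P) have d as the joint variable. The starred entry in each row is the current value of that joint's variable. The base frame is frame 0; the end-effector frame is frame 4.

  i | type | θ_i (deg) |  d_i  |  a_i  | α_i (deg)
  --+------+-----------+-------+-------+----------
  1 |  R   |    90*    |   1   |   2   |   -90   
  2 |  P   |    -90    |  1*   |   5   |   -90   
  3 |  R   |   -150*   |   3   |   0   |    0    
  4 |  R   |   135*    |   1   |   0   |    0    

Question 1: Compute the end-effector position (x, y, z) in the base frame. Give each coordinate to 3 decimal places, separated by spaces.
-1.000 6.000 6.000

after link 1: o_1 = (0.0000, 2.0000, 1.0000)
after link 2: o_2 = (-1.0000, 2.0000, 6.0000)
after link 3: o_3 = (-1.0000, 5.0000, 6.0000)
after link 4: o_4 = (-1.0000, 6.0000, 6.0000)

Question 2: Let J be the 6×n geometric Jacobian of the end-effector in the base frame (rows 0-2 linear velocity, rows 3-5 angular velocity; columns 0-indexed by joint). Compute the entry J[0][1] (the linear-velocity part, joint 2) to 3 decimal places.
-1.000

prismatic axis z_1 = (-1.0000,0.0000,0.0000)
J_v[:, 1] = z_1; J_ω[:, 1] = (0,0,0)
entry J[0][1] = -1.0000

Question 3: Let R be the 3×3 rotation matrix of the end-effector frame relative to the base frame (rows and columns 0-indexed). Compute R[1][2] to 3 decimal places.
End-effector z-axis (col 2 of R) = (-0.0000,1.0000,-0.0000)
R[1][2] = 1.0000

1.000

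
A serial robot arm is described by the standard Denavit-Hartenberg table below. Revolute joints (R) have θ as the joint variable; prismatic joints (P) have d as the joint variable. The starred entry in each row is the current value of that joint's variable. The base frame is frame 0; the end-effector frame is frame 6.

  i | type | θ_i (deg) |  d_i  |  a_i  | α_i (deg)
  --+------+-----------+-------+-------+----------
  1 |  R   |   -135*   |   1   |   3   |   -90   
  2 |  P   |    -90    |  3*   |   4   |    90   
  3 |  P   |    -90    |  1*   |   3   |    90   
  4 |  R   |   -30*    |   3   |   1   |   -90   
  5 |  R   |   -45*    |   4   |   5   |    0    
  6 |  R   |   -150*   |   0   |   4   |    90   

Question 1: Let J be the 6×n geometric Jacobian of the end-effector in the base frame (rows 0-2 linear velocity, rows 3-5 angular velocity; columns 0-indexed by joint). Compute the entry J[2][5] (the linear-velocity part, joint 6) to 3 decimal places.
-3.864

axis z_5 = (0.2588,0.9659,0.0000); lever o_n−o_5 = (3.7321,-1.0000,1.0353)
cross product → J_v[:, 5] = (1.0000,-0.2679,-3.8637)
J_ω[:, 5] = z_5
entry J[2][5] = -3.8637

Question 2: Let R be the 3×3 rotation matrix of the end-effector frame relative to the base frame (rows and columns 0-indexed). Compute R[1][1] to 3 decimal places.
End-effector y-axis (col 1 of R) = (0.2588,0.9659,-0.0000)
R[1][1] = 0.9659

0.966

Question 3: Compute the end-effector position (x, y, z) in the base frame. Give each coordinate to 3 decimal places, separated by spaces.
-1.028 2.623 -0.500

after link 1: o_1 = (-2.1213, -2.1213, 1.0000)
after link 2: o_2 = (0.0000, -4.2426, 5.0000)
after link 3: o_3 = (-1.4142, -1.4142, 5.0000)
after link 4: o_4 = (-2.3801, -1.1554, 2.0000)
after link 5: o_5 = (-4.7599, 3.6234, -1.5355)
after link 6: o_6 = (-1.0279, 2.6234, -0.5003)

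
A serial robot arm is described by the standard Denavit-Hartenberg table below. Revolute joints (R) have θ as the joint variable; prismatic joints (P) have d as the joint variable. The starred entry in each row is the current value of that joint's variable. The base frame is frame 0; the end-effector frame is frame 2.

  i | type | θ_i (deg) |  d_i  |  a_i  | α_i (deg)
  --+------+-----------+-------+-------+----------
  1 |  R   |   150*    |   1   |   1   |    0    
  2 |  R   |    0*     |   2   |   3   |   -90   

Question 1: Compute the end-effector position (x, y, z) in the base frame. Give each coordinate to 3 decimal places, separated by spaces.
-3.464 2.000 3.000

after link 1: o_1 = (-0.8660, 0.5000, 1.0000)
after link 2: o_2 = (-3.4641, 2.0000, 3.0000)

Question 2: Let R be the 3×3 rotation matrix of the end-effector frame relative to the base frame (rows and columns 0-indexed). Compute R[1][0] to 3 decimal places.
End-effector x-axis (col 0 of R) = (-0.8660,0.5000,0.0000)
R[1][0] = 0.5000

0.500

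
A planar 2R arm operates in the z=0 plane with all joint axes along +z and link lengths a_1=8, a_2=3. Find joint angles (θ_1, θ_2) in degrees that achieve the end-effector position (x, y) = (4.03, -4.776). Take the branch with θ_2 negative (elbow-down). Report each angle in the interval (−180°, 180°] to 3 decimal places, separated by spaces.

cos θ_2 = (39.0511−8²−3²)/(2·8·3) = -0.7073; θ_2 = -135.0132° (elbow-down)
β = atan2(-4.7760,4.0300) = -49.8422°; ψ = atan2(-2.1208,5.8782) = -19.8393°
θ_1 = β − ψ = -30.0030°

-30.003 -135.013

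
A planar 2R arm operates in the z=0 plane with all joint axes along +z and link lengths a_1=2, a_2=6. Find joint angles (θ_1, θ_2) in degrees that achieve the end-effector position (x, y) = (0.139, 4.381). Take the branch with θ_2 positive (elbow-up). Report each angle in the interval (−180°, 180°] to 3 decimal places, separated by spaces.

-48.649 150.014

cos θ_2 = (19.2125−2²−6²)/(2·2·6) = -0.8661; θ_2 = 150.0139° (elbow-up)
β = atan2(4.3810,0.1390) = 88.1827°; ψ = atan2(2.9987,-3.1969) = 136.8317°
θ_1 = β − ψ = -48.6490°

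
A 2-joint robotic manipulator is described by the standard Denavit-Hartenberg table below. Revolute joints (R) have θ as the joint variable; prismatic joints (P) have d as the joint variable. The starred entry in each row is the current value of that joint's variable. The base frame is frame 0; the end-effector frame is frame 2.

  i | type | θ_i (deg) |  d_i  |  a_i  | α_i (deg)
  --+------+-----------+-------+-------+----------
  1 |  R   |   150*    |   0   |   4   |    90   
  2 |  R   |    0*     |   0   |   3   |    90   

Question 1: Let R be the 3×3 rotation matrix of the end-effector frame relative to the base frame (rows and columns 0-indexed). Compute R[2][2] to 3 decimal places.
-1.000

End-effector z-axis (col 2 of R) = (0.0000,0.0000,-1.0000)
R[2][2] = -1.0000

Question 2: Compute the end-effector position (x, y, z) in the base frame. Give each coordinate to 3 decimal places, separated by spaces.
-6.062 3.500 0.000

after link 1: o_1 = (-3.4641, 2.0000, 0.0000)
after link 2: o_2 = (-6.0622, 3.5000, 0.0000)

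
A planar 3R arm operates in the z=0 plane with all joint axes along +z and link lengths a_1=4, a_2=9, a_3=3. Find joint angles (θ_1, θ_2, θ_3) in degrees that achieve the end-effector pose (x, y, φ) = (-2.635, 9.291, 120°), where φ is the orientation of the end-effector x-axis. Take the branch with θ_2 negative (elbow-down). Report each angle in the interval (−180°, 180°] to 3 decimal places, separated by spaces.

-149.991 -135.005 44.996

wrist centre = target − a_3·(cos φ, sin φ) = (-1.1350, 6.6929)
cos θ_2 = (46.0835−4²−9²)/(2·4·9) = -0.7072; θ_2 = -135.0055° (elbow-down)
β = atan2(6.6929,-1.1350) = 99.6248°; ψ = atan2(-6.3634,-2.3646) = -110.3846°
θ_1 = β − ψ = 210.0094°
θ_3 = φ − θ_1 − θ_2 = 44.9961° (wrapped to (-180°,180°])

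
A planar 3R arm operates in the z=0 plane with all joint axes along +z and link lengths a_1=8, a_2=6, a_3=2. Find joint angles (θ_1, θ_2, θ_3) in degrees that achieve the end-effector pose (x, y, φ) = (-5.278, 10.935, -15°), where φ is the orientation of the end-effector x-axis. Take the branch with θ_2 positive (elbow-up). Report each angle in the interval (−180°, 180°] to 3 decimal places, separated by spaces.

wrist centre = target − a_3·(cos φ, sin φ) = (-7.2099, 11.4526)
cos θ_2 = (183.1449−8²−6²)/(2·8·6) = 0.8661; θ_2 = 29.9923° (elbow-up)
β = atan2(11.4526,-7.2099) = 122.1919°; ψ = atan2(2.9993,13.1966) = 12.8046°
θ_1 = β − ψ = 109.3873°
θ_3 = φ − θ_1 − θ_2 = -154.3796° (wrapped to (-180°,180°])

109.387 29.992 -154.380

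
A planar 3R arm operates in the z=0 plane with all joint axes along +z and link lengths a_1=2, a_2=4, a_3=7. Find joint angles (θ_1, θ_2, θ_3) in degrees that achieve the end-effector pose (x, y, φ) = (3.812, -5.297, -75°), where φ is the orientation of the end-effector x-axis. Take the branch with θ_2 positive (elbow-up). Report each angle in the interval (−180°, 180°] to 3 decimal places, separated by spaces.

wrist centre = target − a_3·(cos φ, sin φ) = (2.0003, 1.4645)
cos θ_2 = (6.1458−2²−4²)/(2·2·4) = -0.8659; θ_2 = 149.9844° (elbow-up)
β = atan2(1.4645,2.0003) = 36.2095°; ψ = atan2(2.0009,-1.4636) = 126.1830°
θ_1 = β − ψ = -89.9736°
θ_3 = φ − θ_1 − θ_2 = -135.0109° (wrapped to (-180°,180°])

-89.974 149.984 -135.011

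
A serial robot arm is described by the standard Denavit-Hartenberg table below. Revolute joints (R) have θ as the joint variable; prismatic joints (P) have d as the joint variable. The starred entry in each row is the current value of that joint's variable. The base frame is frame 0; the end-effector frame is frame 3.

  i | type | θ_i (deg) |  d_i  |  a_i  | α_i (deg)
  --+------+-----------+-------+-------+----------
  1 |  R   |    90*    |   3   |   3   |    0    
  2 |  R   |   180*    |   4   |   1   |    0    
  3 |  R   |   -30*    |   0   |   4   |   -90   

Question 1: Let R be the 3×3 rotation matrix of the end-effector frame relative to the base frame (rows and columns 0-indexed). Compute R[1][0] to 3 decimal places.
End-effector x-axis (col 0 of R) = (-0.5000,-0.8660,0.0000)
R[1][0] = -0.8660

-0.866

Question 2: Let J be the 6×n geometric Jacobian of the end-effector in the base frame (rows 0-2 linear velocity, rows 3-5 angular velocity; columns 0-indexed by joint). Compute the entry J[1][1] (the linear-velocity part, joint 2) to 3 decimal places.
-2.000

axis z_1 = (0.0000,0.0000,1.0000); lever o_n−o_1 = (-2.0000,-4.4641,4.0000)
cross product → J_v[:, 1] = (4.4641,-2.0000,0.0000)
J_ω[:, 1] = z_1
entry J[1][1] = -2.0000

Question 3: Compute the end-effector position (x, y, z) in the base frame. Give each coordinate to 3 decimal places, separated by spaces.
after link 1: o_1 = (0.0000, 3.0000, 3.0000)
after link 2: o_2 = (-0.0000, 2.0000, 7.0000)
after link 3: o_3 = (-2.0000, -1.4641, 7.0000)

-2.000 -1.464 7.000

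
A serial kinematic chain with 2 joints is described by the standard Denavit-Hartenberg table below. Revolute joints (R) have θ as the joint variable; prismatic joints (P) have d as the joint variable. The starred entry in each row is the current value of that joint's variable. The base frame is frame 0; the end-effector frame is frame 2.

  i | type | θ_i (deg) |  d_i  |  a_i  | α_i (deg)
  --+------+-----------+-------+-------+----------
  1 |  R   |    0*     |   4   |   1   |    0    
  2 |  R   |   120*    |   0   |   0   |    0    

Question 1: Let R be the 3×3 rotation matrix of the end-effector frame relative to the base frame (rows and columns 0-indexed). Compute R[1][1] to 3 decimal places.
-0.500

End-effector y-axis (col 1 of R) = (-0.8660,-0.5000,0.0000)
R[1][1] = -0.5000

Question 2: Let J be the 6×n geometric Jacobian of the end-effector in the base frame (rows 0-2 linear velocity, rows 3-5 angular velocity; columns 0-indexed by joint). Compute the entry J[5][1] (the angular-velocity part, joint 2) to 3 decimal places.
1.000

axis z_1 = (0.0000,0.0000,1.0000); lever o_n−o_1 = (0.0000,0.0000,0.0000)
cross product → J_v[:, 1] = (0.0000,0.0000,0.0000)
J_ω[:, 1] = z_1
entry J[5][1] = 1.0000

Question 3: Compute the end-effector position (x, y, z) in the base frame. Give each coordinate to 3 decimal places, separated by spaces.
1.000 0.000 4.000

after link 1: o_1 = (1.0000, 0.0000, 4.0000)
after link 2: o_2 = (1.0000, 0.0000, 4.0000)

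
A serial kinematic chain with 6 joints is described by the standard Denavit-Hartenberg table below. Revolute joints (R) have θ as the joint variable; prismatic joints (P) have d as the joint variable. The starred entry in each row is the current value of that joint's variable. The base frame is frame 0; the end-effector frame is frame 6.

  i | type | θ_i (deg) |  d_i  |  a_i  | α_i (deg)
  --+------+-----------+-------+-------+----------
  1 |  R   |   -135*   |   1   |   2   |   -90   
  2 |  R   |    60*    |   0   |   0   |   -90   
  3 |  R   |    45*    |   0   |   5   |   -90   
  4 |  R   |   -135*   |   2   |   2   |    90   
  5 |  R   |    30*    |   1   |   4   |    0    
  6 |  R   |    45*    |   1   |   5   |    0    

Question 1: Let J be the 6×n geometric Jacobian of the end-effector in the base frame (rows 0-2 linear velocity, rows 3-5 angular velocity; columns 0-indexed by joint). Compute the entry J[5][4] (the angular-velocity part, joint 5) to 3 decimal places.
0.787

axis z_4 = (0.0973,-0.6098,0.7866); lever o_n−o_4 = (3.0710,5.1219,6.1335)
cross product → J_v[:, 4] = (-7.7688,1.8187,2.3711)
J_ω[:, 4] = z_4
entry J[5][4] = 0.7866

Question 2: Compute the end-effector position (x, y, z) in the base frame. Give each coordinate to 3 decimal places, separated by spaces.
-0.667 6.970 5.455

after link 1: o_1 = (-1.4142, -1.4142, 1.0000)
after link 2: o_2 = (-1.4142, -1.4142, 1.0000)
after link 3: o_3 = (-5.1642, -0.1642, -2.0619)
after link 4: o_4 = (-3.7375, 1.8483, -0.6782)
after link 5: o_5 = (-0.8031, 3.6261, 1.6084)
after link 6: o_6 = (-0.6665, 6.9701, 5.4553)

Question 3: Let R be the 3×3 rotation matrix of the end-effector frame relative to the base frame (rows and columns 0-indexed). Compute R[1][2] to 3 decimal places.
-0.610

End-effector z-axis (col 2 of R) = (0.0973,-0.6098,0.7866)
R[1][2] = -0.6098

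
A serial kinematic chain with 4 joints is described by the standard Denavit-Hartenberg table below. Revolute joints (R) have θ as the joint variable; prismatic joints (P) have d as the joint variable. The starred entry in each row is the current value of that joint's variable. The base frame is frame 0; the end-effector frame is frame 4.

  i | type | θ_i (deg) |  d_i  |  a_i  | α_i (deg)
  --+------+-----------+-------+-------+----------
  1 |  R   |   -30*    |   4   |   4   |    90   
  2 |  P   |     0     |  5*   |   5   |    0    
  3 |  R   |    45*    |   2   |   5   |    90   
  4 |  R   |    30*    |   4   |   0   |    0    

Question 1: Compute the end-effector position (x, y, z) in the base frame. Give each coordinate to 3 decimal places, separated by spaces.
after link 1: o_1 = (3.4641, -2.0000, 4.0000)
after link 2: o_2 = (5.2942, -8.8301, 4.0000)
after link 3: o_3 = (7.3561, -12.3299, 7.5355)
after link 4: o_4 = (9.8056, -13.7442, 4.7071)

9.806 -13.744 4.707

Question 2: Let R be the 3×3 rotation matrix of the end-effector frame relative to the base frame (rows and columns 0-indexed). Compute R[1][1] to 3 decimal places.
-0.573

End-effector y-axis (col 1 of R) = (-0.7392,-0.5732,-0.3536)
R[1][1] = -0.5732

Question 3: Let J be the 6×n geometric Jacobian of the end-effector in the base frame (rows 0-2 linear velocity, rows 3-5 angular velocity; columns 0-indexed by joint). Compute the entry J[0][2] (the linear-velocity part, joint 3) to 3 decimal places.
axis z_2 = (-0.5000,-0.8660,0.0000); lever o_n−o_2 = (4.5114,-4.9140,0.7071)
cross product → J_v[:, 2] = (-0.6124,0.3536,6.3640)
J_ω[:, 2] = z_2
entry J[0][2] = -0.6124

-0.612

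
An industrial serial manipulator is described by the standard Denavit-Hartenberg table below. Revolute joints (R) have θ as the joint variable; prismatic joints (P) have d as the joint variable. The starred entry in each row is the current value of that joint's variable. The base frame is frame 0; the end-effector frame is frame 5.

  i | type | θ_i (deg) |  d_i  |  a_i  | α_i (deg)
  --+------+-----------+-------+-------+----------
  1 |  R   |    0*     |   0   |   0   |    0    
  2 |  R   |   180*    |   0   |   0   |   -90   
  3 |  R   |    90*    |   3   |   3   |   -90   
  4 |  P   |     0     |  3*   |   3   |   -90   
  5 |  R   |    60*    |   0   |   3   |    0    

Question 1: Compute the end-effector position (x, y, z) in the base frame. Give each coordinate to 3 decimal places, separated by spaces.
0.402 -3.000 -7.500

after link 1: o_1 = (0.0000, 0.0000, 0.0000)
after link 2: o_2 = (0.0000, 0.0000, 0.0000)
after link 3: o_3 = (-0.0000, -3.0000, -3.0000)
after link 4: o_4 = (3.0000, -3.0000, -6.0000)
after link 5: o_5 = (0.4019, -3.0000, -7.5000)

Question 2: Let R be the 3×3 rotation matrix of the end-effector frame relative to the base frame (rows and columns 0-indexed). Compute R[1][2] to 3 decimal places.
End-effector z-axis (col 2 of R) = (0.0000,1.0000,-0.0000)
R[1][2] = 1.0000

1.000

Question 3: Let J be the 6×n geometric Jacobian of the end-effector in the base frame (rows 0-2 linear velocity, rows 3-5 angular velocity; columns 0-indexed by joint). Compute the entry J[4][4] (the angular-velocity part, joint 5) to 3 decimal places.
1.000

axis z_4 = (0.0000,1.0000,-0.0000); lever o_n−o_4 = (-2.5981,0.0000,-1.5000)
cross product → J_v[:, 4] = (-1.5000,0.0000,2.5981)
J_ω[:, 4] = z_4
entry J[4][4] = 1.0000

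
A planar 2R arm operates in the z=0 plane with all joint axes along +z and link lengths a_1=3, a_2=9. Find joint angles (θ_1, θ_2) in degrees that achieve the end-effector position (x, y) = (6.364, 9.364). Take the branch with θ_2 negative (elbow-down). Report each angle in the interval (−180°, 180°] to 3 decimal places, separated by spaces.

89.999 -44.998

cos θ_2 = (128.1850−3²−9²)/(2·3·9) = 0.7071; θ_2 = -44.9982° (elbow-down)
β = atan2(9.3640,6.3640) = 55.7990°; ψ = atan2(-6.3638,9.3642) = -34.1995°
θ_1 = β − ψ = 89.9985°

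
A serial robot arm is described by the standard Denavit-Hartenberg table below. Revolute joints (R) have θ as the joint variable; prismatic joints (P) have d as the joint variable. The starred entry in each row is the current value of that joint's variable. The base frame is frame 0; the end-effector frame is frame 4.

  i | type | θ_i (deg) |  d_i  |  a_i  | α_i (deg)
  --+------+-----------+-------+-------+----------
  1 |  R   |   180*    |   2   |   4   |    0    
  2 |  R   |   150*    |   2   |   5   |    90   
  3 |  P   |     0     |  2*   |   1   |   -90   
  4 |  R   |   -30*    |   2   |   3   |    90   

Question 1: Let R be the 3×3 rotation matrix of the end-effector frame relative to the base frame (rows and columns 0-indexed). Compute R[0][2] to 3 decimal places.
-0.866

End-effector z-axis (col 2 of R) = (-0.8660,-0.5000,0.0000)
R[0][2] = -0.8660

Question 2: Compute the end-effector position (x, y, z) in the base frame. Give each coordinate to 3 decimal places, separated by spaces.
after link 1: o_1 = (-4.0000, 0.0000, 2.0000)
after link 2: o_2 = (0.3301, -2.5000, 4.0000)
after link 3: o_3 = (0.1962, -4.7321, 4.0000)
after link 4: o_4 = (1.6962, -7.3301, 6.0000)

1.696 -7.330 6.000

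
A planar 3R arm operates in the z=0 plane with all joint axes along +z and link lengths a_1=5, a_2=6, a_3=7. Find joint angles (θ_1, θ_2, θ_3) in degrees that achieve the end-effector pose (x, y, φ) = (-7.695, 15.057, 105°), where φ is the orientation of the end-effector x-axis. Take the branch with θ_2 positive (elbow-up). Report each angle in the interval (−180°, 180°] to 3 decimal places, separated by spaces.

100.690 44.997 -40.687

wrist centre = target − a_3·(cos φ, sin φ) = (-5.8833, 8.2955)
cos θ_2 = (103.4285−5²−6²)/(2·5·6) = 0.7071; θ_2 = 44.9972° (elbow-up)
β = atan2(8.2955,-5.8833) = 125.3447°; ψ = atan2(4.2424,9.2428) = 24.6550°
θ_1 = β − ψ = 100.6897°
θ_3 = φ − θ_1 − θ_2 = -40.6869° (wrapped to (-180°,180°])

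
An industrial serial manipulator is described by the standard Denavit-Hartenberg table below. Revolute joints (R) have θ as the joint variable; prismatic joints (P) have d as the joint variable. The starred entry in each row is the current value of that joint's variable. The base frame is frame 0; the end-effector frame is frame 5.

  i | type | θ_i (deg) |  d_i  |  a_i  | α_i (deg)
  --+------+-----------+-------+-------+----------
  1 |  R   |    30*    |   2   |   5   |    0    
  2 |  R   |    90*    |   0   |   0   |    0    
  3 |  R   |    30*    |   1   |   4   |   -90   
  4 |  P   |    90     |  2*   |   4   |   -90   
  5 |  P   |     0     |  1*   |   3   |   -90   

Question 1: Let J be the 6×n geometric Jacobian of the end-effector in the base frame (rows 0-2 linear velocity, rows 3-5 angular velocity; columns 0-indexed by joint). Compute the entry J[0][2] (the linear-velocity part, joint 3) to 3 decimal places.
0.232

axis z_2 = (0.0000,0.0000,1.0000); lever o_n−o_2 = (-3.5981,-0.2321,-6.0000)
cross product → J_v[:, 2] = (0.2321,-3.5981,0.0000)
J_ω[:, 2] = z_2
entry J[0][2] = 0.2321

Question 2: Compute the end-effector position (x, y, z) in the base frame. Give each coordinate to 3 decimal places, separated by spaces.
0.732 2.268 -4.000

after link 1: o_1 = (4.3301, 2.5000, 2.0000)
after link 2: o_2 = (4.3301, 2.5000, 2.0000)
after link 3: o_3 = (0.8660, 4.5000, 3.0000)
after link 4: o_4 = (-0.1340, 2.7679, -1.0000)
after link 5: o_5 = (0.7321, 2.2679, -4.0000)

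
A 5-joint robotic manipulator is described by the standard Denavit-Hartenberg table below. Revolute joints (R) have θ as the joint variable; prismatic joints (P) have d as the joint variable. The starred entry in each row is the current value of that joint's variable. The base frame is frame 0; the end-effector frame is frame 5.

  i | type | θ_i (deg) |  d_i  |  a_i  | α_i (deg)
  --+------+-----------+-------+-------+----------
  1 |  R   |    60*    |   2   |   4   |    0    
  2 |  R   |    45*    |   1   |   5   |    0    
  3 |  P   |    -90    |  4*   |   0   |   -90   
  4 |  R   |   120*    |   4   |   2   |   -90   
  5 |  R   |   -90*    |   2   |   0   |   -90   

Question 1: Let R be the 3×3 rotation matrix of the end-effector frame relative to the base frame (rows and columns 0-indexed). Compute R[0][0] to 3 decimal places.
-0.259

End-effector x-axis (col 0 of R) = (-0.2588,0.9659,-0.0000)
R[0][0] = -0.2588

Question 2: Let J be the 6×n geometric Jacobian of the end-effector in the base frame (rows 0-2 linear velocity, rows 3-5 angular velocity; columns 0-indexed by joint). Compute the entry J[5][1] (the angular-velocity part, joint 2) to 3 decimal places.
axis z_1 = (0.0000,0.0000,1.0000); lever o_n−o_1 = (-4.9683,7.9862,4.2679)
cross product → J_v[:, 1] = (-7.9862,-4.9683,0.0000)
J_ω[:, 1] = z_1
entry J[5][1] = 1.0000

1.000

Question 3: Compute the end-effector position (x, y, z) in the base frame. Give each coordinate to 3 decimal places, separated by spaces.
-2.968 11.450 6.268

after link 1: o_1 = (2.0000, 3.4641, 2.0000)
after link 2: o_2 = (0.7059, 8.2937, 3.0000)
after link 3: o_3 = (0.7059, 8.2937, 7.0000)
after link 4: o_4 = (-1.2953, 11.8986, 5.2679)
after link 5: o_5 = (-2.9683, 11.4503, 6.2679)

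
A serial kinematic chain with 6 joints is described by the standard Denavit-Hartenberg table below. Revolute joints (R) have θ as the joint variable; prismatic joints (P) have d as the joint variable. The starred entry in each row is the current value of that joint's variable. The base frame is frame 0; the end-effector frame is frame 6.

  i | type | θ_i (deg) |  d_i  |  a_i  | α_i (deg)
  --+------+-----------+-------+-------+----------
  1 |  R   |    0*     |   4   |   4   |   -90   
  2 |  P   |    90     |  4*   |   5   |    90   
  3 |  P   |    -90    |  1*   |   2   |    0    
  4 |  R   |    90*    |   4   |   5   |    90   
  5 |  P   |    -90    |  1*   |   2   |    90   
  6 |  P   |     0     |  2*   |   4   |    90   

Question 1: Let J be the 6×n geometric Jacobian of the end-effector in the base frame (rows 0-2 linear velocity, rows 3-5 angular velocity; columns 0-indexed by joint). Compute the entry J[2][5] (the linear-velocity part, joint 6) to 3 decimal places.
1.000

prismatic axis z_5 = (-0.0000,-0.0000,1.0000)
J_v[:, 5] = z_5; J_ω[:, 5] = (0,0,0)
entry J[2][5] = 1.0000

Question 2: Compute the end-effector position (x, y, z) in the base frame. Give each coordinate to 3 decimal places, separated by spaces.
3.000 1.000 -4.000

after link 1: o_1 = (4.0000, 0.0000, 4.0000)
after link 2: o_2 = (4.0000, 4.0000, -1.0000)
after link 3: o_3 = (5.0000, 2.0000, -1.0000)
after link 4: o_4 = (9.0000, 2.0000, -6.0000)
after link 5: o_5 = (7.0000, 1.0000, -6.0000)
after link 6: o_6 = (3.0000, 1.0000, -4.0000)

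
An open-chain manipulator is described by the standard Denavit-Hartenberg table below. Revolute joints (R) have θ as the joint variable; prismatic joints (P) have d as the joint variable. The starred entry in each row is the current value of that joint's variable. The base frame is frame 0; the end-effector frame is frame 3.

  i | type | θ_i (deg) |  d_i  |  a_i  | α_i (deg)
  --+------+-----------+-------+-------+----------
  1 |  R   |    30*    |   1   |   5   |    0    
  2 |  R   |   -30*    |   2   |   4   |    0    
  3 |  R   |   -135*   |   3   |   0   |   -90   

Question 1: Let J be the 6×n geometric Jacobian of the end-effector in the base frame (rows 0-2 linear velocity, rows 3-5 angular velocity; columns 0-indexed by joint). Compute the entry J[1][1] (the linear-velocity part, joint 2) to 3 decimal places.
4.000

axis z_1 = (0.0000,0.0000,1.0000); lever o_n−o_1 = (4.0000,0.0000,5.0000)
cross product → J_v[:, 1] = (0.0000,4.0000,0.0000)
J_ω[:, 1] = z_1
entry J[1][1] = 4.0000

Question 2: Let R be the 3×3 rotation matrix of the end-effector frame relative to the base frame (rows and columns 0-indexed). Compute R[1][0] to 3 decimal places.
End-effector x-axis (col 0 of R) = (-0.7071,-0.7071,0.0000)
R[1][0] = -0.7071

-0.707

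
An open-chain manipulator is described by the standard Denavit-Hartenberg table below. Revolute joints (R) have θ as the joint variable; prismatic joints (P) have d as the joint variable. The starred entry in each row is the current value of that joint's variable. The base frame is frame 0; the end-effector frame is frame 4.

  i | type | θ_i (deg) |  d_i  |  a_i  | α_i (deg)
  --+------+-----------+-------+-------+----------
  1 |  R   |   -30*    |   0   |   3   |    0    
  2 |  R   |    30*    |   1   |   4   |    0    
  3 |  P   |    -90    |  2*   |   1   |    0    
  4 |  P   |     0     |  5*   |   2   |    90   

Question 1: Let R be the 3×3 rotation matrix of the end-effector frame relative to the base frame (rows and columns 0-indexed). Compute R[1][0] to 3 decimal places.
-1.000

End-effector x-axis (col 0 of R) = (0.0000,-1.0000,0.0000)
R[1][0] = -1.0000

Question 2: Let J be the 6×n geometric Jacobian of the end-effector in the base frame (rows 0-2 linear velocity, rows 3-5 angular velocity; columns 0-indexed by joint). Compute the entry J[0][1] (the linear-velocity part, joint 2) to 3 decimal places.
3.000

axis z_1 = (0.0000,0.0000,1.0000); lever o_n−o_1 = (4.0000,-3.0000,8.0000)
cross product → J_v[:, 1] = (3.0000,4.0000,-0.0000)
J_ω[:, 1] = z_1
entry J[0][1] = 3.0000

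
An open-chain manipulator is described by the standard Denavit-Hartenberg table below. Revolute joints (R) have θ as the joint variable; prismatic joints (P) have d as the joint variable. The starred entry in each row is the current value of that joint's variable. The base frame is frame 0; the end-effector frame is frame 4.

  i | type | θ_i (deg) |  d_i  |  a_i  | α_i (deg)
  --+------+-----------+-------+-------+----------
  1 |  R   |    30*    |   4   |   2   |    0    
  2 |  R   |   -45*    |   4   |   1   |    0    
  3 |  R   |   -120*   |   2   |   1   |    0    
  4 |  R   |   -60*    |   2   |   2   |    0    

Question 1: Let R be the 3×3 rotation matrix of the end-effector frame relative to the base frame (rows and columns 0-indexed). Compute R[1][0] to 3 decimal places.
0.259

End-effector x-axis (col 0 of R) = (-0.9659,0.2588,0.0000)
R[1][0] = 0.2588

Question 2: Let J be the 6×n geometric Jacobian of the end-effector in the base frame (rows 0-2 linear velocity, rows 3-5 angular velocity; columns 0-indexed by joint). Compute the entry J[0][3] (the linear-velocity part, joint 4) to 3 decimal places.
-0.518

axis z_3 = (0.0000,0.0000,1.0000); lever o_n−o_3 = (-1.9319,0.5176,2.0000)
cross product → J_v[:, 3] = (-0.5176,-1.9319,0.0000)
J_ω[:, 3] = z_3
entry J[0][3] = -0.5176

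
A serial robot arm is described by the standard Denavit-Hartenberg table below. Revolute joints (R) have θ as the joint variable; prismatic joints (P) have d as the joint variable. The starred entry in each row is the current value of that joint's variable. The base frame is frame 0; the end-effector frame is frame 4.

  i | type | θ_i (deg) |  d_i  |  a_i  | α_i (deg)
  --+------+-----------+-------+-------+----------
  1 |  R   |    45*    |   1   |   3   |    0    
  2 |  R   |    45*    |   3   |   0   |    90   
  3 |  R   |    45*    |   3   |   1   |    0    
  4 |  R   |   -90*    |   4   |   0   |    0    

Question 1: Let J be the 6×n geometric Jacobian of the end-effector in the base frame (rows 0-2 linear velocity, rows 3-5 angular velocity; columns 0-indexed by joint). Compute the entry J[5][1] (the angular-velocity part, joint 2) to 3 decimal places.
axis z_1 = (0.0000,0.0000,1.0000); lever o_n−o_1 = (7.0000,0.7071,3.7071)
cross product → J_v[:, 1] = (-0.7071,7.0000,0.0000)
J_ω[:, 1] = z_1
entry J[5][1] = 1.0000

1.000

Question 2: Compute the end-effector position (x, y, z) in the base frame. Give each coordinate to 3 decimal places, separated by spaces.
9.121 2.828 4.707

after link 1: o_1 = (2.1213, 2.1213, 1.0000)
after link 2: o_2 = (2.1213, 2.1213, 4.0000)
after link 3: o_3 = (5.1213, 2.8284, 4.7071)
after link 4: o_4 = (9.1213, 2.8284, 4.7071)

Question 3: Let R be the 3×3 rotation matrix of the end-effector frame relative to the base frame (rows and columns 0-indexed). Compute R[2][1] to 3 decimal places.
End-effector y-axis (col 1 of R) = (0.0000,0.7071,0.7071)
R[2][1] = 0.7071

0.707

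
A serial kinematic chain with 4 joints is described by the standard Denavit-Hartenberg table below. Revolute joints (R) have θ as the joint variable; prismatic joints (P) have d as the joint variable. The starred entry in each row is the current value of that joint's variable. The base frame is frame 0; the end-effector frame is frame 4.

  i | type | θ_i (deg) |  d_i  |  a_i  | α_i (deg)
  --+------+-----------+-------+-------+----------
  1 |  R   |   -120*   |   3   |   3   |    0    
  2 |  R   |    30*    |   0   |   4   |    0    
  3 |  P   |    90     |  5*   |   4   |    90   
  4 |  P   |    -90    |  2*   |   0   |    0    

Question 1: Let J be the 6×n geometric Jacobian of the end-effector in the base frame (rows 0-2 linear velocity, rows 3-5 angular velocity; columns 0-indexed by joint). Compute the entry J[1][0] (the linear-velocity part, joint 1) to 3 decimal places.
axis z_0 = ẑ; lever o_n−o_0 = (2.5000,-8.5981,8.0000)
cross product → J_v[:, 0] = (8.5981,2.5000,-0.0000)
J_ω[:, 0] = z_0
entry J[1][0] = 2.5000

2.500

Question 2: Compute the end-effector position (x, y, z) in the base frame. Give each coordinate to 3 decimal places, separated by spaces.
after link 1: o_1 = (-1.5000, -2.5981, 3.0000)
after link 2: o_2 = (-1.5000, -6.5981, 3.0000)
after link 3: o_3 = (2.5000, -6.5981, 8.0000)
after link 4: o_4 = (2.5000, -8.5981, 8.0000)

2.500 -8.598 8.000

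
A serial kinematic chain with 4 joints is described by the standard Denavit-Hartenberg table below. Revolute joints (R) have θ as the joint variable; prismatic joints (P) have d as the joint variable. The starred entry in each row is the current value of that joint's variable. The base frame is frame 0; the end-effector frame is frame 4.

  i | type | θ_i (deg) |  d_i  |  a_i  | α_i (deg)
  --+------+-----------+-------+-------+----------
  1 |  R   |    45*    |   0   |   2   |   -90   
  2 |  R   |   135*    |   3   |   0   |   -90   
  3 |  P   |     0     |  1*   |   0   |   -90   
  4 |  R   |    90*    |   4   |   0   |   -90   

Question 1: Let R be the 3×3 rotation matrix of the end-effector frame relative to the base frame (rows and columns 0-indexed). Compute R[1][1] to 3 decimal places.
0.707

End-effector y-axis (col 1 of R) = (-0.7071,0.7071,0.0000)
R[1][1] = 0.7071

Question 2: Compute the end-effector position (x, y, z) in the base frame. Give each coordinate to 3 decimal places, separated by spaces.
after link 1: o_1 = (1.4142, 1.4142, 0.0000)
after link 2: o_2 = (-0.7071, 3.5355, 0.0000)
after link 3: o_3 = (-1.2071, 3.0355, 0.7071)
after link 4: o_4 = (1.6213, 0.2071, 0.7071)

1.621 0.207 0.707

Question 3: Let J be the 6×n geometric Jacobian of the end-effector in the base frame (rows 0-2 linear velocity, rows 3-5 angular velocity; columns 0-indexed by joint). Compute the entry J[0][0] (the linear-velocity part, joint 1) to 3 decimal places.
-0.207

axis z_0 = ẑ; lever o_n−o_0 = (1.6213,0.2071,0.7071)
cross product → J_v[:, 0] = (-0.2071,1.6213,0.0000)
J_ω[:, 0] = z_0
entry J[0][0] = -0.2071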